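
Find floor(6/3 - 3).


6/3 = 2
2 - 3 = -1
floor(-1) = -1

-1


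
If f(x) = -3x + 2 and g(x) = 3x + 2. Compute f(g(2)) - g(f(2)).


f(g(2)) = -22
g(f(2)) = -10
Difference = -12

-12


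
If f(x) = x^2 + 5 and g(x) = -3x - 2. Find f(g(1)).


g(1) = -5
f(-5) = 1*(-5)^2 + 5 = 30

30


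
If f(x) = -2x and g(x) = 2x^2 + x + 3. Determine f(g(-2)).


g(-2) = 9
f(9) = -18

-18


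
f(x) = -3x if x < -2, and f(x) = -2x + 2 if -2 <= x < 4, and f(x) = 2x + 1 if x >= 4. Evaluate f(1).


1 satisfies -2 <= x < 4
f(1) = 0

0


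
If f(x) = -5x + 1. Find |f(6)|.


29


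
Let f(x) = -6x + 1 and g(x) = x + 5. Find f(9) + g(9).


-39


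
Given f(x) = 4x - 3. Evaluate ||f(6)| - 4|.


17


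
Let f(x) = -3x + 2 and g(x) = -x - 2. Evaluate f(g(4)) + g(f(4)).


f(g(4)) = 20
g(f(4)) = 8
Sum = 28

28


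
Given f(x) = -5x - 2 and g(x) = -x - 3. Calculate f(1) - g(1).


f(1) = -7
g(1) = -4
Difference = -3

-3


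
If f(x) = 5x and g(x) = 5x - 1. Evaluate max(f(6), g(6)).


f(6) = 30
g(6) = 29
max = 30

30


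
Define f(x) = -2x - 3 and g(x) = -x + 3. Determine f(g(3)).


g(3) = 0
f(0) = -3

-3


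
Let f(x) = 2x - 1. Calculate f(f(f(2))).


f(2) = 3
f(3) = 5
f(5) = 9

9


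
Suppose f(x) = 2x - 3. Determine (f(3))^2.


f(3) = 3
(3)^2 = 9

9


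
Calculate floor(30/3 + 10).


30/3 = 10
10 + 10 = 20
floor(20) = 20

20


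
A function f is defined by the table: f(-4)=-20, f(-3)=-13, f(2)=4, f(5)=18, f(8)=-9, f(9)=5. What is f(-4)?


Reading from the table at x = -4

-20


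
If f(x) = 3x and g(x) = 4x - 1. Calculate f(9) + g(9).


f(9) = 27
g(9) = 35
Sum = 62

62


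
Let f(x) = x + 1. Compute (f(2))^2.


f(2) = 3
(3)^2 = 9

9


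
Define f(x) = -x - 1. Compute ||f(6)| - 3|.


f(6) = -7
|-7| = 7
|7 - 3| = 4

4


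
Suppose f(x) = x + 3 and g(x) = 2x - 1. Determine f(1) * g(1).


f(1) = 4
g(1) = 1
Product = 4

4


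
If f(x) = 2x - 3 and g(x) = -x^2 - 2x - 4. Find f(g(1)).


g(1) = -7
f(-7) = -17

-17


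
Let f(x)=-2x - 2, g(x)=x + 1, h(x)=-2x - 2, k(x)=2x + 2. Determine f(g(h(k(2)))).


k(2) = 6
h(6) = -14
g(-14) = -13
f(-13) = 24

24


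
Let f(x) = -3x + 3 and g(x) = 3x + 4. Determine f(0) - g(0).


f(0) = 3
g(0) = 4
Difference = -1

-1


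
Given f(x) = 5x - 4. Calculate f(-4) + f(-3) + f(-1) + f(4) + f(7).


-5


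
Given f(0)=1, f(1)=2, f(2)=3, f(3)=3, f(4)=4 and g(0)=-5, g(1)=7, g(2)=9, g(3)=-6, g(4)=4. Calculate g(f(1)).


f(1) = 2
g(2) = 9

9


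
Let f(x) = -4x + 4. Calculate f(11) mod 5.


f(11) = -40
-40 mod 5 = 0

0


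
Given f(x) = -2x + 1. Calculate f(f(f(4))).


f(4) = -7
f(-7) = 15
f(15) = -29

-29


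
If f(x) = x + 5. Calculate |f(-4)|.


f(-4) = 1
|1| = 1

1


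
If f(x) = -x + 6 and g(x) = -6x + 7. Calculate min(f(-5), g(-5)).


f(-5) = 11
g(-5) = 37
min = 11

11


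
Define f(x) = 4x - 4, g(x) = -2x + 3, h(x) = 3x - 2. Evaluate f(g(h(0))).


h(0) = -2
g(-2) = 7
f(7) = 24

24


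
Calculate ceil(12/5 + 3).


12/5 = 2.4
2.4 + 3 = 5.4
ceil(5.4) = 6

6


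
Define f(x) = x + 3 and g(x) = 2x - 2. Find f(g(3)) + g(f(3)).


f(g(3)) = 7
g(f(3)) = 10
Sum = 17

17


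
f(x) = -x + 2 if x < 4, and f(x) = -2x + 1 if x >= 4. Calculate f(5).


5 satisfies x >= 4
f(5) = -9

-9


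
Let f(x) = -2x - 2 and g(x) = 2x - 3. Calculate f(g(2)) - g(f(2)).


f(g(2)) = -4
g(f(2)) = -15
Difference = 11

11


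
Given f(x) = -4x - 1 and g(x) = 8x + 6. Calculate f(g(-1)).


g(-1) = -2
f(-2) = 7

7


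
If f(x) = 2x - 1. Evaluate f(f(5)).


f(5) = 9
f(9) = 17

17


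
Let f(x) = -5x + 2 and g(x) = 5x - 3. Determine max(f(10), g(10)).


f(10) = -48
g(10) = 47
max = 47

47


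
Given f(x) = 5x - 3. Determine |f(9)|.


f(9) = 42
|42| = 42

42


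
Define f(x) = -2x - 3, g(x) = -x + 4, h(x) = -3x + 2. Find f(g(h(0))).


-7


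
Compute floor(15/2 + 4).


11


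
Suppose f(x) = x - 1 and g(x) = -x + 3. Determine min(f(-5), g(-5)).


f(-5) = -6
g(-5) = 8
min = -6

-6


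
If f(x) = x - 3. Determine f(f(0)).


f(0) = -3
f(-3) = -6

-6


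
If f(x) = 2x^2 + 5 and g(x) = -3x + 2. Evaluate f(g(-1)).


g(-1) = 5
f(5) = 2*(5)^2 + 5 = 55

55


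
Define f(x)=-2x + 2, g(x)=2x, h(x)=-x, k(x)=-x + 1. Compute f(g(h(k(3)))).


k(3) = -2
h(-2) = 2
g(2) = 4
f(4) = -6

-6


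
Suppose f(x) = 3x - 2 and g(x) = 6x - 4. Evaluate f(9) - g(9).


f(9) = 25
g(9) = 50
Difference = -25

-25


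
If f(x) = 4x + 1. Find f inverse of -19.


Solve 4x + 1 = -19
x = (-19 - 1) / 4 = -5

-5


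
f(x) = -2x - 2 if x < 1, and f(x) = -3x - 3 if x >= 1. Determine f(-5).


-5 satisfies x < 1
f(-5) = 8

8


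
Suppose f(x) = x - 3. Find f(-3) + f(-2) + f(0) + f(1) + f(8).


f(-3) = -6
f(-2) = -5
f(0) = -3
f(1) = -2
f(8) = 5
Sum = -11

-11


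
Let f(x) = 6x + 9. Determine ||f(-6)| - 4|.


f(-6) = -27
|-27| = 27
|27 - 4| = 23

23


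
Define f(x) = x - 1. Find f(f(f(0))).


f(0) = -1
f(-1) = -2
f(-2) = -3

-3


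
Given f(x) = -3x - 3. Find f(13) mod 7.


f(13) = -42
-42 mod 7 = 0

0


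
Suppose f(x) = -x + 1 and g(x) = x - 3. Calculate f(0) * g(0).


-3


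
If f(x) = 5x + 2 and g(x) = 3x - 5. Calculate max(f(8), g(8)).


f(8) = 42
g(8) = 19
max = 42

42


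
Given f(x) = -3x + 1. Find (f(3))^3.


f(3) = -8
(-8)^3 = -512

-512


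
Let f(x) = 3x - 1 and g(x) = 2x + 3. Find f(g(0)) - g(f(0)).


7


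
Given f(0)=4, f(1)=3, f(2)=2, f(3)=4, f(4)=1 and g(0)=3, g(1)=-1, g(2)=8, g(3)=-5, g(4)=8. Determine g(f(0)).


f(0) = 4
g(4) = 8

8


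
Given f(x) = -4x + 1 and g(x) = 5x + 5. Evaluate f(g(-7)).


g(-7) = -30
f(-30) = 121

121


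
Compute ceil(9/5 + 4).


9/5 = 1.8
1.8 + 4 = 5.8
ceil(5.8) = 6

6


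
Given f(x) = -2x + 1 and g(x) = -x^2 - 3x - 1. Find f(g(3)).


g(3) = -19
f(-19) = 39

39


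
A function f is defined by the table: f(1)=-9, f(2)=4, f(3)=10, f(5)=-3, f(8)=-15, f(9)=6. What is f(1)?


Reading from the table at x = 1

-9


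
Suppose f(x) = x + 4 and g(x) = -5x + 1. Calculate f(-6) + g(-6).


f(-6) = -2
g(-6) = 31
Sum = 29

29


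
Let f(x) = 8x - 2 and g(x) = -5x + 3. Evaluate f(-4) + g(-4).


f(-4) = -34
g(-4) = 23
Sum = -11

-11


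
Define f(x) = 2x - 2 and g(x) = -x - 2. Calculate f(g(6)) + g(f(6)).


f(g(6)) = -18
g(f(6)) = -12
Sum = -30

-30


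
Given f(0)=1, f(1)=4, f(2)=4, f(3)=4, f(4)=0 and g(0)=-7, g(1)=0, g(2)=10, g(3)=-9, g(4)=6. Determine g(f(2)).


f(2) = 4
g(4) = 6

6


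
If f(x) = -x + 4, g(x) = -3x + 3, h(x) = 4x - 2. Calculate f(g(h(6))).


h(6) = 22
g(22) = -63
f(-63) = 67

67


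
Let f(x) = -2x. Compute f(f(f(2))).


f(2) = -4
f(-4) = 8
f(8) = -16

-16


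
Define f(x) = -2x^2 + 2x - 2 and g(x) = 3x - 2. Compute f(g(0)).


g(0) = -2
f(-2) = (-2)*(-2)^2 + 2*(-2) - 2 = -14

-14


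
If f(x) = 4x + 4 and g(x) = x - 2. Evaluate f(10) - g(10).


f(10) = 44
g(10) = 8
Difference = 36

36


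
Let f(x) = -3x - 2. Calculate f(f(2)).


f(2) = -8
f(-8) = 22

22


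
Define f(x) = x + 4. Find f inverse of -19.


Solve x + 4 = -19
x = (-19 - 4) / 1 = -23

-23


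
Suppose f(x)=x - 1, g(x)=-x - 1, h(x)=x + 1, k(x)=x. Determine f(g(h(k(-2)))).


k(-2) = -2
h(-2) = -1
g(-1) = 0
f(0) = -1

-1


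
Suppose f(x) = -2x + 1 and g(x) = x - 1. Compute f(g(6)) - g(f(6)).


f(g(6)) = -9
g(f(6)) = -12
Difference = 3

3


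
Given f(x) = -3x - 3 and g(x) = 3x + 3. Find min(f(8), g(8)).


f(8) = -27
g(8) = 27
min = -27

-27


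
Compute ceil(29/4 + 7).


29/4 = 7.25
7.25 + 7 = 14.25
ceil(14.25) = 15

15


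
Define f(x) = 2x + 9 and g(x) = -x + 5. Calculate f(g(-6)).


g(-6) = 11
f(11) = 31

31


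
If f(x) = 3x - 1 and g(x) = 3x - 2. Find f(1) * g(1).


2


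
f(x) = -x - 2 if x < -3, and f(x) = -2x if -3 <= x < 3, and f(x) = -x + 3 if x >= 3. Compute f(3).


0


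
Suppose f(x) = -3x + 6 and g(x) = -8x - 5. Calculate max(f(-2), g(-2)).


f(-2) = 12
g(-2) = 11
max = 12

12


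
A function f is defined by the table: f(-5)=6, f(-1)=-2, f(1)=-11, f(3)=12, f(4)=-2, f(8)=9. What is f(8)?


Reading from the table at x = 8

9


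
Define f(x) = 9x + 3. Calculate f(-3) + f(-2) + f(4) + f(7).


66


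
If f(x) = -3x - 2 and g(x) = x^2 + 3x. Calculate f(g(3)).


g(3) = 18
f(18) = -56

-56


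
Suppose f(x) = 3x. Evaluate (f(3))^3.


f(3) = 9
(9)^3 = 729

729


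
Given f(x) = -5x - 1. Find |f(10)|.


51


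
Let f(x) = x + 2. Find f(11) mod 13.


f(11) = 13
13 mod 13 = 0

0


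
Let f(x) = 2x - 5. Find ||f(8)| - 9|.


f(8) = 11
|11| = 11
|11 - 9| = 2

2


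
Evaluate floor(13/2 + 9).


13/2 = 6.5
6.5 + 9 = 15.5
floor(15.5) = 15

15


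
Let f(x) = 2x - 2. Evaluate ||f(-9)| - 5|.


f(-9) = -20
|-20| = 20
|20 - 5| = 15

15


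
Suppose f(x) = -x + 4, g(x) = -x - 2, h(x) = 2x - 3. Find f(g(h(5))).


h(5) = 7
g(7) = -9
f(-9) = 13

13


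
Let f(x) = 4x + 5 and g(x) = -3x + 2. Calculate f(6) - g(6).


45


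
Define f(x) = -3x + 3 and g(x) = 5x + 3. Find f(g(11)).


g(11) = 58
f(58) = -171

-171


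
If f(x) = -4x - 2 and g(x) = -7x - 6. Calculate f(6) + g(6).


f(6) = -26
g(6) = -48
Sum = -74

-74


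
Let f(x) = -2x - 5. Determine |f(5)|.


15


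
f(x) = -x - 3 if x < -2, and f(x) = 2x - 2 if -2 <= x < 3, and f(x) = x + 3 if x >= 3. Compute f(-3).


0


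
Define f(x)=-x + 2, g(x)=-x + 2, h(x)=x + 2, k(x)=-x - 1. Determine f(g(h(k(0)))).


k(0) = -1
h(-1) = 1
g(1) = 1
f(1) = 1

1


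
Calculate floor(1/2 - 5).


1/2 = 0.5
0.5 - 5 = -4.5
floor(-4.5) = -5

-5


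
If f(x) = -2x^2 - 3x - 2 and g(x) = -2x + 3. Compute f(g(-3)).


g(-3) = 9
f(9) = (-2)*(9)^2 - 3*(9) - 2 = -191

-191


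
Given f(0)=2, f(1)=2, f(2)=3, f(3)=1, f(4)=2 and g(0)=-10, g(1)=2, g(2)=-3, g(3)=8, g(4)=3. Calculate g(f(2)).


f(2) = 3
g(3) = 8

8


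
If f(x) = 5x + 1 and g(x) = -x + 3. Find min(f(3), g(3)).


f(3) = 16
g(3) = 0
min = 0

0


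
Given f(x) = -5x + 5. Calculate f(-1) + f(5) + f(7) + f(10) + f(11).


f(-1) = 10
f(5) = -20
f(7) = -30
f(10) = -45
f(11) = -50
Sum = -135

-135


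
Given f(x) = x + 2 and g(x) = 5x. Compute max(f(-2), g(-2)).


0


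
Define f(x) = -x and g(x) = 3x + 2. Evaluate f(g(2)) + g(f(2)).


-12


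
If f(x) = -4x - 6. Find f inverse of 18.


Solve -4x - 6 = 18
x = (18 + 6) / (-4) = -6

-6


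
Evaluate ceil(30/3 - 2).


30/3 = 10
10 - 2 = 8
ceil(8) = 8

8


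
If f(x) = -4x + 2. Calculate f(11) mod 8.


f(11) = -42
-42 mod 8 = 6

6


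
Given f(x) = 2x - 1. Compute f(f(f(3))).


f(3) = 5
f(5) = 9
f(9) = 17

17


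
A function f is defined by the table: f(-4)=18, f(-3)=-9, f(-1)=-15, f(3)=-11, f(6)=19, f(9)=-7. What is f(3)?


Reading from the table at x = 3

-11


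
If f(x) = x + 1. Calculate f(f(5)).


f(5) = 6
f(6) = 7

7


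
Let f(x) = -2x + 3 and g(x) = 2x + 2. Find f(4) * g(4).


f(4) = -5
g(4) = 10
Product = -50

-50


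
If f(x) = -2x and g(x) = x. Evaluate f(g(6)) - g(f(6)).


0


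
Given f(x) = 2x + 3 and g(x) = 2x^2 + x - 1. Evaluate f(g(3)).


43


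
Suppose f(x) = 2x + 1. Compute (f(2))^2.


25


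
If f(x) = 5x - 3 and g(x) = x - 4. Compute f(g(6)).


g(6) = 2
f(2) = 7

7


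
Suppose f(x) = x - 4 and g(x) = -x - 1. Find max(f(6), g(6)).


f(6) = 2
g(6) = -7
max = 2

2


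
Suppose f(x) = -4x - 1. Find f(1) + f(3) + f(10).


-59


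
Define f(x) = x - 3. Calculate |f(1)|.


2


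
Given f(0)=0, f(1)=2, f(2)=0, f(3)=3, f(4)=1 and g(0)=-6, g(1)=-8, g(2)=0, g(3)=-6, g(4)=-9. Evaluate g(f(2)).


f(2) = 0
g(0) = -6

-6


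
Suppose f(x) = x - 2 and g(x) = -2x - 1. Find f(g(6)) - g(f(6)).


f(g(6)) = -15
g(f(6)) = -9
Difference = -6

-6


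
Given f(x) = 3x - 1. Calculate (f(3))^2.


f(3) = 8
(8)^2 = 64

64


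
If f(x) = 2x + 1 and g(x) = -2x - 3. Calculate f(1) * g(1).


-15


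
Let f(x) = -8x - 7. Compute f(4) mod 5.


f(4) = -39
-39 mod 5 = 1

1


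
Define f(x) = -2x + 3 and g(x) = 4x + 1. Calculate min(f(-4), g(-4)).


f(-4) = 11
g(-4) = -15
min = -15

-15


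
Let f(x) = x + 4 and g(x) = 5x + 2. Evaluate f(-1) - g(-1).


6


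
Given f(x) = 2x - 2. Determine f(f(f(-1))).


f(-1) = -4
f(-4) = -10
f(-10) = -22

-22


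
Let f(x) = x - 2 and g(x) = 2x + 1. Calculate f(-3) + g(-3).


f(-3) = -5
g(-3) = -5
Sum = -10

-10


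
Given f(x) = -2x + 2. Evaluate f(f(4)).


f(4) = -6
f(-6) = 14

14


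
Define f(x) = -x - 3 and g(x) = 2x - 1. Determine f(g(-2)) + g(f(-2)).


f(g(-2)) = 2
g(f(-2)) = -3
Sum = -1

-1


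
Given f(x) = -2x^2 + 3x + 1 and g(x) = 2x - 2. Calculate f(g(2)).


-1


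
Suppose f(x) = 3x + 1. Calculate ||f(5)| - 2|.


f(5) = 16
|16| = 16
|16 - 2| = 14

14


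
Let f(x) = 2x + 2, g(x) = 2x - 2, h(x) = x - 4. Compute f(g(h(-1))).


h(-1) = -5
g(-5) = -12
f(-12) = -22

-22


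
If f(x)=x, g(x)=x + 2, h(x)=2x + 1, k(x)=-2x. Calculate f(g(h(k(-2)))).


k(-2) = 4
h(4) = 9
g(9) = 11
f(11) = 11

11


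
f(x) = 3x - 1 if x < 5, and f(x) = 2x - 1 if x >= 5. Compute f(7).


7 satisfies x >= 5
f(7) = 13

13


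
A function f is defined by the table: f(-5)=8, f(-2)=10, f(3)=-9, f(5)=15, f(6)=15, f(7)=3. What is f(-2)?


Reading from the table at x = -2

10


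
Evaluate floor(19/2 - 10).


-1


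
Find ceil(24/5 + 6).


24/5 = 4.8
4.8 + 6 = 10.8
ceil(10.8) = 11

11


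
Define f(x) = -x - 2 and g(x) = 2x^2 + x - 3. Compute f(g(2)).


g(2) = 7
f(7) = -9

-9


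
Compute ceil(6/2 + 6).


9


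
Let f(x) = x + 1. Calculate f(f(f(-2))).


f(-2) = -1
f(-1) = 0
f(0) = 1

1


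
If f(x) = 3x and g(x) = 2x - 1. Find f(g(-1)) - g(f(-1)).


f(g(-1)) = -9
g(f(-1)) = -7
Difference = -2

-2


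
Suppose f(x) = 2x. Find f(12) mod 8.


f(12) = 24
24 mod 8 = 0

0


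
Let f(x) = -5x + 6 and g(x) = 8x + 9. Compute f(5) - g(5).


f(5) = -19
g(5) = 49
Difference = -68

-68


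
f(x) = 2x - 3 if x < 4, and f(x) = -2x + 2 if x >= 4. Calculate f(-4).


-11


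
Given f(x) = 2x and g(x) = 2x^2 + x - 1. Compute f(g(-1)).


0


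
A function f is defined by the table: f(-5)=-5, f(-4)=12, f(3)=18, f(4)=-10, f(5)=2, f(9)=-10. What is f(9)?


-10


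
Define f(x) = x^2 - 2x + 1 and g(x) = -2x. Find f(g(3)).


49


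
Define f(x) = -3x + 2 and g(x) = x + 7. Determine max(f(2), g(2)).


f(2) = -4
g(2) = 9
max = 9

9


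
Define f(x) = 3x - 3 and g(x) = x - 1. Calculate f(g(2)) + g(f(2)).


f(g(2)) = 0
g(f(2)) = 2
Sum = 2

2


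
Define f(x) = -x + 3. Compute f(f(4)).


4


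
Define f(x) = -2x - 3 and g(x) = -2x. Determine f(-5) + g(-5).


f(-5) = 7
g(-5) = 10
Sum = 17

17


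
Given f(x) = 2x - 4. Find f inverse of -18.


Solve 2x - 4 = -18
x = (-18 + 4) / 2 = -7

-7


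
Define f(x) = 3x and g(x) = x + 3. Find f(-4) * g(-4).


12


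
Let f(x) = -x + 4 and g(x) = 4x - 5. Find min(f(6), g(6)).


f(6) = -2
g(6) = 19
min = -2

-2


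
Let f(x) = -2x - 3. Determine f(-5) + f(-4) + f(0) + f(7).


f(-5) = 7
f(-4) = 5
f(0) = -3
f(7) = -17
Sum = -8

-8


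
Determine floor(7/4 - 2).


7/4 = 1.75
1.75 - 2 = -0.25
floor(-0.25) = -1

-1


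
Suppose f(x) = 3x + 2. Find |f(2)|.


f(2) = 8
|8| = 8

8


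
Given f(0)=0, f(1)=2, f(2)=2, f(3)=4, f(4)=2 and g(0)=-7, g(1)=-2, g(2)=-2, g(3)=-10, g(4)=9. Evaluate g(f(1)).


-2


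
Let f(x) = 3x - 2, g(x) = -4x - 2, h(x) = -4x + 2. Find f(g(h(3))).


h(3) = -10
g(-10) = 38
f(38) = 112

112


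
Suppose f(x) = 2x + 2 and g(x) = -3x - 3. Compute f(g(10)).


g(10) = -33
f(-33) = -64

-64


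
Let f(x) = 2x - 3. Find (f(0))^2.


f(0) = -3
(-3)^2 = 9

9


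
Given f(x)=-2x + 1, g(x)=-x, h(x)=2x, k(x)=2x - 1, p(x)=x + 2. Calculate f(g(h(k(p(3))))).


37


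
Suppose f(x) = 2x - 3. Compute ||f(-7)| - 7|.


f(-7) = -17
|-17| = 17
|17 - 7| = 10

10


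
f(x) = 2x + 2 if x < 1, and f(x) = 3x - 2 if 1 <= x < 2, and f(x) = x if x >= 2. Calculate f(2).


2 satisfies x >= 2
f(2) = 2

2


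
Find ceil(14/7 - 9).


-7


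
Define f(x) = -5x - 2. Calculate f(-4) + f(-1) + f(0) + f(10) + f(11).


f(-4) = 18
f(-1) = 3
f(0) = -2
f(10) = -52
f(11) = -57
Sum = -90

-90


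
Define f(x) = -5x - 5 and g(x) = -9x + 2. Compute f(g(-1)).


g(-1) = 11
f(11) = -60

-60


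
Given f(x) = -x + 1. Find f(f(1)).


f(1) = 0
f(0) = 1

1


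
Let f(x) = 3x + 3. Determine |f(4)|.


f(4) = 15
|15| = 15

15


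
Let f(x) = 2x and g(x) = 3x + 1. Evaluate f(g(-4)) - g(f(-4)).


f(g(-4)) = -22
g(f(-4)) = -23
Difference = 1

1


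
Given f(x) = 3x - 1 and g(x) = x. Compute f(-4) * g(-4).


f(-4) = -13
g(-4) = -4
Product = 52

52


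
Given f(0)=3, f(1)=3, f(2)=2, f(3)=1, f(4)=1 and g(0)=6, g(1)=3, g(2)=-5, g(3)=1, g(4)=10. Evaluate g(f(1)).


f(1) = 3
g(3) = 1

1


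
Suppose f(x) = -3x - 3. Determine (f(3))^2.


144


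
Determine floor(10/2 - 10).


10/2 = 5
5 - 10 = -5
floor(-5) = -5

-5


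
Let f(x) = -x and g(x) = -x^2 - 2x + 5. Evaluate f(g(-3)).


g(-3) = 2
f(2) = -2

-2


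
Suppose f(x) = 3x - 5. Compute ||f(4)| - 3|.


f(4) = 7
|7| = 7
|7 - 3| = 4

4


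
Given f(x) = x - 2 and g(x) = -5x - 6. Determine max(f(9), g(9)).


f(9) = 7
g(9) = -51
max = 7

7


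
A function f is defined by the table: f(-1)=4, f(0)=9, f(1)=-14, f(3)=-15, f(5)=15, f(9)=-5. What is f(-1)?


Reading from the table at x = -1

4


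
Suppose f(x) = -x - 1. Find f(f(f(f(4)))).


f(4) = -5
f(-5) = 4
f(4) = -5
f(-5) = 4

4


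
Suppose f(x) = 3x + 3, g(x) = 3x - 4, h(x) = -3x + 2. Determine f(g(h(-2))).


h(-2) = 8
g(8) = 20
f(20) = 63

63


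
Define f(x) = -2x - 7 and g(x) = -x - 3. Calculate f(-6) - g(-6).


f(-6) = 5
g(-6) = 3
Difference = 2

2


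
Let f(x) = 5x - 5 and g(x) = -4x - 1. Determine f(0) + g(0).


-6


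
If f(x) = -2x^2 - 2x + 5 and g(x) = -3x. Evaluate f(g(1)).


g(1) = -3
f(-3) = (-2)*(-3)^2 - 2*(-3) + 5 = -7

-7


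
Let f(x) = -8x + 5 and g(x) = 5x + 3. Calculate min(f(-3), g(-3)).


f(-3) = 29
g(-3) = -12
min = -12

-12


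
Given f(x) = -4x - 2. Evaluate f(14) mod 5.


f(14) = -58
-58 mod 5 = 2

2


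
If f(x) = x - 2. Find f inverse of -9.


Solve x - 2 = -9
x = (-9 + 2) / 1 = -7

-7


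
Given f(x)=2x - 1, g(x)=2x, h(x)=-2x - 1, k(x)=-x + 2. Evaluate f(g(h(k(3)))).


3


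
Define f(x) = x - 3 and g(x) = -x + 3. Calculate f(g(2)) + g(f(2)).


f(g(2)) = -2
g(f(2)) = 4
Sum = 2

2


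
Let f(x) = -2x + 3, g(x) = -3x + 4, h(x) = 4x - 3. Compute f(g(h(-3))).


h(-3) = -15
g(-15) = 49
f(49) = -95

-95


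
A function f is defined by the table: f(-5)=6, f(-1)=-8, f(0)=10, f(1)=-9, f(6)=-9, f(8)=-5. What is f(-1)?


Reading from the table at x = -1

-8


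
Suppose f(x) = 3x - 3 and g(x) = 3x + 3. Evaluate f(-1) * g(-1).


0


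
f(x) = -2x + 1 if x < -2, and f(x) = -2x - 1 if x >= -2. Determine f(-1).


-1 satisfies x >= -2
f(-1) = 1

1


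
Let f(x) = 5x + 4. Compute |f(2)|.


f(2) = 14
|14| = 14

14


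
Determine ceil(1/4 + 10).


1/4 = 0.25
0.25 + 10 = 10.25
ceil(10.25) = 11

11


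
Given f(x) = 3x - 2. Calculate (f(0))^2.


f(0) = -2
(-2)^2 = 4

4


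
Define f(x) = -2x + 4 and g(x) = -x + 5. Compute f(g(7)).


g(7) = -2
f(-2) = 8

8


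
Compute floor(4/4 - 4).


4/4 = 1
1 - 4 = -3
floor(-3) = -3

-3


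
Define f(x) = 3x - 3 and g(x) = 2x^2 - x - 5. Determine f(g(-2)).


12


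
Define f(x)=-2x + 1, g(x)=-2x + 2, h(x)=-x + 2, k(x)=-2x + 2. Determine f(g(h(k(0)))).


k(0) = 2
h(2) = 0
g(0) = 2
f(2) = -3

-3


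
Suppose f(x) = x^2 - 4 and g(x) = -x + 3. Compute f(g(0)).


5


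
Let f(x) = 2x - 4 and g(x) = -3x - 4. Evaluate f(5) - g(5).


25


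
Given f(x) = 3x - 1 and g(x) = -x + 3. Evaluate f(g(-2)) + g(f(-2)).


f(g(-2)) = 14
g(f(-2)) = 10
Sum = 24

24


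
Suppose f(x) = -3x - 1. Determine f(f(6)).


f(6) = -19
f(-19) = 56

56


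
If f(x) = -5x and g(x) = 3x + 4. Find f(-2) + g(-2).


f(-2) = 10
g(-2) = -2
Sum = 8

8


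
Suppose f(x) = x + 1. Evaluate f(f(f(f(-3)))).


f(-3) = -2
f(-2) = -1
f(-1) = 0
f(0) = 1

1


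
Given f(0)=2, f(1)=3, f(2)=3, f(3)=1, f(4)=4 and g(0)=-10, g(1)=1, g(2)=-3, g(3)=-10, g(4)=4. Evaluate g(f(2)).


-10


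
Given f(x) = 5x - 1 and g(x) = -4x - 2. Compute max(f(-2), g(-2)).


f(-2) = -11
g(-2) = 6
max = 6

6


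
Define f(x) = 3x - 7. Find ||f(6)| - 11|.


f(6) = 11
|11| = 11
|11 - 11| = 0

0


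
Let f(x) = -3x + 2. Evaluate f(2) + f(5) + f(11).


f(2) = -4
f(5) = -13
f(11) = -31
Sum = -48

-48


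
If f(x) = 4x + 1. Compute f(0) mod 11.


f(0) = 1
1 mod 11 = 1

1


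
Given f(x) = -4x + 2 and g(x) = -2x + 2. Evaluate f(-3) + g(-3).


f(-3) = 14
g(-3) = 8
Sum = 22

22


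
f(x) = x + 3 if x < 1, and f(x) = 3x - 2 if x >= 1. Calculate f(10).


10 satisfies x >= 1
f(10) = 28

28


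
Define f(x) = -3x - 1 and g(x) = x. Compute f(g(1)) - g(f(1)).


f(g(1)) = -4
g(f(1)) = -4
Difference = 0

0


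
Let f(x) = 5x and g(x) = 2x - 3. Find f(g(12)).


g(12) = 21
f(21) = 105

105


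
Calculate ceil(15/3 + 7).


15/3 = 5
5 + 7 = 12
ceil(12) = 12

12


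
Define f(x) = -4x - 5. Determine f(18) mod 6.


f(18) = -77
-77 mod 6 = 1

1


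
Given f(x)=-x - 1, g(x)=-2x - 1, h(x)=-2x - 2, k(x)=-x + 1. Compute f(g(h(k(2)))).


0


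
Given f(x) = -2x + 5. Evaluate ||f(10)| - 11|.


f(10) = -15
|-15| = 15
|15 - 11| = 4

4


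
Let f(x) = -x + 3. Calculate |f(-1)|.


f(-1) = 4
|4| = 4

4


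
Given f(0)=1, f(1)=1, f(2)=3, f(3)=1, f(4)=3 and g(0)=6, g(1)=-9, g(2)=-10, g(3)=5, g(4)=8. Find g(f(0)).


f(0) = 1
g(1) = -9

-9


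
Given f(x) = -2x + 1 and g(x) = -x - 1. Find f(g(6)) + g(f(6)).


25


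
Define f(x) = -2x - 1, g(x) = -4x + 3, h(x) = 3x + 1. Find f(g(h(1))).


h(1) = 4
g(4) = -13
f(-13) = 25

25


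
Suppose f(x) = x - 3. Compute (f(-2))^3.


f(-2) = -5
(-5)^3 = -125

-125


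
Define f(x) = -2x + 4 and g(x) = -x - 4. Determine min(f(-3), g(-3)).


f(-3) = 10
g(-3) = -1
min = -1

-1


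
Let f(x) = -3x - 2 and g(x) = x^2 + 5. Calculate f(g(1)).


g(1) = 6
f(6) = -20

-20


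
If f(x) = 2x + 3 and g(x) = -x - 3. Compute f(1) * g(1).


f(1) = 5
g(1) = -4
Product = -20

-20


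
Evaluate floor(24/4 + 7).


24/4 = 6
6 + 7 = 13
floor(13) = 13

13


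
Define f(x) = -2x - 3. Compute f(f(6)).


f(6) = -15
f(-15) = 27

27


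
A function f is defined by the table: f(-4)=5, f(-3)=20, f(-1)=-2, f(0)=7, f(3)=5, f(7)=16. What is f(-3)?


Reading from the table at x = -3

20


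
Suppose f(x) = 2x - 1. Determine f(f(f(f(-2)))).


f(-2) = -5
f(-5) = -11
f(-11) = -23
f(-23) = -47

-47


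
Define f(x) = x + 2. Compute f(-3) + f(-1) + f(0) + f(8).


f(-3) = -1
f(-1) = 1
f(0) = 2
f(8) = 10
Sum = 12

12


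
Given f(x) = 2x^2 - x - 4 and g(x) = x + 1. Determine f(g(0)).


g(0) = 1
f(1) = 2*(1)^2 - 1*(1) - 4 = -3

-3


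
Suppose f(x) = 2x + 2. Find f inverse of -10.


Solve 2x + 2 = -10
x = (-10 - 2) / 2 = -6

-6


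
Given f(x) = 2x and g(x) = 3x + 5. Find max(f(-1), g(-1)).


f(-1) = -2
g(-1) = 2
max = 2

2


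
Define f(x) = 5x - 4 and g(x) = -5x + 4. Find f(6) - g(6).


f(6) = 26
g(6) = -26
Difference = 52

52


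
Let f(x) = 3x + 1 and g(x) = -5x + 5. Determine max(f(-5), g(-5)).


f(-5) = -14
g(-5) = 30
max = 30

30


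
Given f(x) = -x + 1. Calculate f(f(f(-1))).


f(-1) = 2
f(2) = -1
f(-1) = 2

2


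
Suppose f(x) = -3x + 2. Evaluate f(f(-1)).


f(-1) = 5
f(5) = -13

-13


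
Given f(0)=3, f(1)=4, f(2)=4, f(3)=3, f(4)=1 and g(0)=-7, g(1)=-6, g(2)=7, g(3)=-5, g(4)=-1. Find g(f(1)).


-1


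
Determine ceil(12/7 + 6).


12/7 = 1.7143
1.7143 + 6 = 7.7143
ceil(7.7143) = 8

8


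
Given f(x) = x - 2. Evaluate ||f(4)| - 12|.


10


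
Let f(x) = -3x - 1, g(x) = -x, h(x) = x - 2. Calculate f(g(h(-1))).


h(-1) = -3
g(-3) = 3
f(3) = -10

-10


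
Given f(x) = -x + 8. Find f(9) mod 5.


4


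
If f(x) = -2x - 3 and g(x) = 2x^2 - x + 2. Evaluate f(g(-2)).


-27


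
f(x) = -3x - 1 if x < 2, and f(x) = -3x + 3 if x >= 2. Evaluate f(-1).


-1 satisfies x < 2
f(-1) = 2

2


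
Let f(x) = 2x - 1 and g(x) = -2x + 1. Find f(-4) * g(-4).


f(-4) = -9
g(-4) = 9
Product = -81

-81


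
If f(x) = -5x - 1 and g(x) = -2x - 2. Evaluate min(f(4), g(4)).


f(4) = -21
g(4) = -10
min = -21

-21


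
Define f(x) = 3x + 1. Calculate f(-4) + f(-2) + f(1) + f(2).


f(-4) = -11
f(-2) = -5
f(1) = 4
f(2) = 7
Sum = -5

-5


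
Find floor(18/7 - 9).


18/7 = 2.5714
2.5714 - 9 = -6.4286
floor(-6.4286) = -7

-7


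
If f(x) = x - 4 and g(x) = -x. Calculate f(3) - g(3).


f(3) = -1
g(3) = -3
Difference = 2

2


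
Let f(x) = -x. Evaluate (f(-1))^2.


f(-1) = 1
(1)^2 = 1

1


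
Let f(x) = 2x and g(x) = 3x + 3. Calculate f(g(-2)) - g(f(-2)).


f(g(-2)) = -6
g(f(-2)) = -9
Difference = 3

3


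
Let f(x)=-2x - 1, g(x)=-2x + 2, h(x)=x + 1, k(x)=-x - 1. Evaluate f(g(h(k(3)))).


k(3) = -4
h(-4) = -3
g(-3) = 8
f(8) = -17

-17


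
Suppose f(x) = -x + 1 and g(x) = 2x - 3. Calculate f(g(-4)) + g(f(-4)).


f(g(-4)) = 12
g(f(-4)) = 7
Sum = 19

19


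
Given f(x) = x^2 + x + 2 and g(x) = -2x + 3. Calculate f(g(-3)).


92


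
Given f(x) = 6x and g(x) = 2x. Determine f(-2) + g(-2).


f(-2) = -12
g(-2) = -4
Sum = -16

-16


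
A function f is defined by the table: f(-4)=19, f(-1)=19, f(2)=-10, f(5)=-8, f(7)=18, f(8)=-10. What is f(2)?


Reading from the table at x = 2

-10


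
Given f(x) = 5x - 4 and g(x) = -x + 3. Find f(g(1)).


6


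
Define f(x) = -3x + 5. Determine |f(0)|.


f(0) = 5
|5| = 5

5


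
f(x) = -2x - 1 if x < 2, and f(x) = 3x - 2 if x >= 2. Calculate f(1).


-3


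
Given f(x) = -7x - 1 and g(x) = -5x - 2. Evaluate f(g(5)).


g(5) = -27
f(-27) = 188

188


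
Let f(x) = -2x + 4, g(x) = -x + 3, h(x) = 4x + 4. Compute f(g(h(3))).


h(3) = 16
g(16) = -13
f(-13) = 30

30


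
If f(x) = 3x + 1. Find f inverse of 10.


Solve 3x + 1 = 10
x = (10 - 1) / 3 = 3

3


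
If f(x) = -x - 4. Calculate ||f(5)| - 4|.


f(5) = -9
|-9| = 9
|9 - 4| = 5

5


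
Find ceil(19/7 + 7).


19/7 = 2.7143
2.7143 + 7 = 9.7143
ceil(9.7143) = 10

10


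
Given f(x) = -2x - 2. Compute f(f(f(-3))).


f(-3) = 4
f(4) = -10
f(-10) = 18

18


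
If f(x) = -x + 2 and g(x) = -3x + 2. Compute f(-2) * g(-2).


f(-2) = 4
g(-2) = 8
Product = 32

32


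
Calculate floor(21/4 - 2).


21/4 = 5.25
5.25 - 2 = 3.25
floor(3.25) = 3

3


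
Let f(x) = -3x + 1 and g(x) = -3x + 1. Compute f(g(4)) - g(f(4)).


f(g(4)) = 34
g(f(4)) = 34
Difference = 0

0


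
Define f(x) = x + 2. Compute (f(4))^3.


f(4) = 6
(6)^3 = 216

216


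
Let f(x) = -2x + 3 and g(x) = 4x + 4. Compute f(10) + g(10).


f(10) = -17
g(10) = 44
Sum = 27

27


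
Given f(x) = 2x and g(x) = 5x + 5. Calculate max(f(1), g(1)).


f(1) = 2
g(1) = 10
max = 10

10


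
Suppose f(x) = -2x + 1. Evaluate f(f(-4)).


f(-4) = 9
f(9) = -17

-17


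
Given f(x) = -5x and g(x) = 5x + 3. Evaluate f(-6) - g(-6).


f(-6) = 30
g(-6) = -27
Difference = 57

57


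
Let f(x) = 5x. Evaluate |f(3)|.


f(3) = 15
|15| = 15

15


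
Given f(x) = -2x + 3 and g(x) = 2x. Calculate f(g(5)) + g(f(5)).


f(g(5)) = -17
g(f(5)) = -14
Sum = -31

-31


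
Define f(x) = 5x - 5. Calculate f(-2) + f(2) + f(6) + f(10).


f(-2) = -15
f(2) = 5
f(6) = 25
f(10) = 45
Sum = 60

60


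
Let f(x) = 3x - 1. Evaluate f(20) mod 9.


5


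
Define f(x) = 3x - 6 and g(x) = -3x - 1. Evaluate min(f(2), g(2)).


f(2) = 0
g(2) = -7
min = -7

-7


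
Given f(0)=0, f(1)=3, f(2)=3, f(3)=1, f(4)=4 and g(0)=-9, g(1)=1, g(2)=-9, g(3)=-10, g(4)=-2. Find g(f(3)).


f(3) = 1
g(1) = 1

1


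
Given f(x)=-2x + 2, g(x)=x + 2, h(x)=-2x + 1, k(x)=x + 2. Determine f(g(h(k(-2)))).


k(-2) = 0
h(0) = 1
g(1) = 3
f(3) = -4

-4


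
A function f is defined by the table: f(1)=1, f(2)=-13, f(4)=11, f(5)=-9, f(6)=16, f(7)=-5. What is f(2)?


Reading from the table at x = 2

-13


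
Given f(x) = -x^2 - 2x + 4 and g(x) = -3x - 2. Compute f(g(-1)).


1


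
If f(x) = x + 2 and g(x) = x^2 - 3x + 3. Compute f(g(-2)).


g(-2) = 13
f(13) = 15

15


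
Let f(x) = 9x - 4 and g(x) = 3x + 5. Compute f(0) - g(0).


f(0) = -4
g(0) = 5
Difference = -9

-9


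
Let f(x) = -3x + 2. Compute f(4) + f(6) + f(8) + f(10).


-76


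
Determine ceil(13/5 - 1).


13/5 = 2.6
2.6 - 1 = 1.6
ceil(1.6) = 2

2


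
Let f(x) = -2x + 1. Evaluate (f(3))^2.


f(3) = -5
(-5)^2 = 25

25


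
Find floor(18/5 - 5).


-2


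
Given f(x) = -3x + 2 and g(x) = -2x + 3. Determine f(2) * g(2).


f(2) = -4
g(2) = -1
Product = 4

4


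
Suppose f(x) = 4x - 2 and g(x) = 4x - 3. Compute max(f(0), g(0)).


f(0) = -2
g(0) = -3
max = -2

-2


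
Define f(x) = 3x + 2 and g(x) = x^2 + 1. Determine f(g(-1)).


g(-1) = 2
f(2) = 8

8


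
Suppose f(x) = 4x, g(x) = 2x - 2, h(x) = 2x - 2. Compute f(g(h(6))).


h(6) = 10
g(10) = 18
f(18) = 72

72


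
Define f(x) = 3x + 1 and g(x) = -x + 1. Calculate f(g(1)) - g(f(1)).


4


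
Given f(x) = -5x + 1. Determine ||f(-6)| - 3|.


f(-6) = 31
|31| = 31
|31 - 3| = 28

28


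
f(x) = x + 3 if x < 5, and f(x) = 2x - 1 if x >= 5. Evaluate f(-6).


-6 satisfies x < 5
f(-6) = -3

-3


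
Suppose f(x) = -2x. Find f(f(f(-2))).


f(-2) = 4
f(4) = -8
f(-8) = 16

16


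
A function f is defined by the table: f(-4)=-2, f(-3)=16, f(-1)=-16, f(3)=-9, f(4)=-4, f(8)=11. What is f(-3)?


16


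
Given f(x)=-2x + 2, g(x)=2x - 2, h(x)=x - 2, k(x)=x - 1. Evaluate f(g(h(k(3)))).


k(3) = 2
h(2) = 0
g(0) = -2
f(-2) = 6

6


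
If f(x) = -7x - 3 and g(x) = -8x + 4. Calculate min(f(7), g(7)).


f(7) = -52
g(7) = -52
min = -52

-52


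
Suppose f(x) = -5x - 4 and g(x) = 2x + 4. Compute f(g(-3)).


g(-3) = -2
f(-2) = 6

6


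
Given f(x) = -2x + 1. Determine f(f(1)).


f(1) = -1
f(-1) = 3

3


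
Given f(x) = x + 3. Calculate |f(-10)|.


f(-10) = -7
|-7| = 7

7


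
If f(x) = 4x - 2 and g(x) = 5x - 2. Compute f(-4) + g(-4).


f(-4) = -18
g(-4) = -22
Sum = -40

-40


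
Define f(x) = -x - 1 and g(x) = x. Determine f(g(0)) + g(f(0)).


-2


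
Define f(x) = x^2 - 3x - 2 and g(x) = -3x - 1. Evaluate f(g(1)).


g(1) = -4
f(-4) = 1*(-4)^2 - 3*(-4) - 2 = 26

26


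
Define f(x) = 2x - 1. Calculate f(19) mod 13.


f(19) = 37
37 mod 13 = 11

11


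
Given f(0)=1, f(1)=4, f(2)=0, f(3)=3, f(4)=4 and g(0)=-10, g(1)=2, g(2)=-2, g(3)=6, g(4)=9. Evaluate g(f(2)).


-10


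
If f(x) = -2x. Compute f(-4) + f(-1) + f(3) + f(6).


-8


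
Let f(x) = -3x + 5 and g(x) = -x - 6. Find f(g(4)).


g(4) = -10
f(-10) = 35

35


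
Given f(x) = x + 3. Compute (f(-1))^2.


f(-1) = 2
(2)^2 = 4

4


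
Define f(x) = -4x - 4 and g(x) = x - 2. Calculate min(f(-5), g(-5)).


f(-5) = 16
g(-5) = -7
min = -7

-7


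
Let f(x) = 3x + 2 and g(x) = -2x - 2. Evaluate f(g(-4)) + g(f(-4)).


38


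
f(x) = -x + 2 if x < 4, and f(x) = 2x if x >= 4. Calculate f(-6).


-6 satisfies x < 4
f(-6) = 8

8


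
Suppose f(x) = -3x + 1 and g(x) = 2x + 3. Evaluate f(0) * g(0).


f(0) = 1
g(0) = 3
Product = 3

3


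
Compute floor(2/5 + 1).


2/5 = 0.4
0.4 + 1 = 1.4
floor(1.4) = 1

1


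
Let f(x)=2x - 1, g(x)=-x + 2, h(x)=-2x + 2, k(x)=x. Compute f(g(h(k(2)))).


k(2) = 2
h(2) = -2
g(-2) = 4
f(4) = 7

7


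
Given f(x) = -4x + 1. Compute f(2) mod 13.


f(2) = -7
-7 mod 13 = 6

6


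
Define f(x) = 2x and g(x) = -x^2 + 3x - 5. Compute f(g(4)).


g(4) = -9
f(-9) = -18

-18


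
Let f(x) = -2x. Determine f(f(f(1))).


f(1) = -2
f(-2) = 4
f(4) = -8

-8


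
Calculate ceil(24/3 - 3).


5


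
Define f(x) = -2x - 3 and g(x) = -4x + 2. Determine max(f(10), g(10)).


f(10) = -23
g(10) = -38
max = -23

-23


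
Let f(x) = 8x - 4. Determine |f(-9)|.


f(-9) = -76
|-76| = 76

76


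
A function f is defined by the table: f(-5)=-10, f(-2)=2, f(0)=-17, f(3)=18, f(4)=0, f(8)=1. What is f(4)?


Reading from the table at x = 4

0


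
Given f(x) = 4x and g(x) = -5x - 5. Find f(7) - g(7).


68


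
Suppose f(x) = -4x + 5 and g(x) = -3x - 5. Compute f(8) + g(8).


f(8) = -27
g(8) = -29
Sum = -56

-56


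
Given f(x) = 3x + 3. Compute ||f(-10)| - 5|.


22


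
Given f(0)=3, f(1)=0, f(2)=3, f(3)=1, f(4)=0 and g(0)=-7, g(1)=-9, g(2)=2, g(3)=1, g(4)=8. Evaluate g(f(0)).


f(0) = 3
g(3) = 1

1


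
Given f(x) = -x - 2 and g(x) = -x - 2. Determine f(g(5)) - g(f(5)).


f(g(5)) = 5
g(f(5)) = 5
Difference = 0

0


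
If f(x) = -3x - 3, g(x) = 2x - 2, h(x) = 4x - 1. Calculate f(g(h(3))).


-63


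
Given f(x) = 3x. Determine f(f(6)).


54


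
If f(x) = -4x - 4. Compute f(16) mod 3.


f(16) = -68
-68 mod 3 = 1

1


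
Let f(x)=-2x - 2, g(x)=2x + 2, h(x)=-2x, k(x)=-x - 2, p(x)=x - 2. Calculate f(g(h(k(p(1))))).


p(1) = -1
k(-1) = -1
h(-1) = 2
g(2) = 6
f(6) = -14

-14


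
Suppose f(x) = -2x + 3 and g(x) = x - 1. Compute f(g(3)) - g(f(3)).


f(g(3)) = -1
g(f(3)) = -4
Difference = 3

3


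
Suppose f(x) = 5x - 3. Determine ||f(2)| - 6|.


f(2) = 7
|7| = 7
|7 - 6| = 1

1


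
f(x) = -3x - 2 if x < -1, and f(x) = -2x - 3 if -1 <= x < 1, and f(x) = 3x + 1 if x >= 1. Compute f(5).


5 satisfies x >= 1
f(5) = 16

16


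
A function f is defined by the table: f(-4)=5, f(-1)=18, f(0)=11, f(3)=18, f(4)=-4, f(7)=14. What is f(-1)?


18


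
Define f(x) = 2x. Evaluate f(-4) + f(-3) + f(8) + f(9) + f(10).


f(-4) = -8
f(-3) = -6
f(8) = 16
f(9) = 18
f(10) = 20
Sum = 40

40


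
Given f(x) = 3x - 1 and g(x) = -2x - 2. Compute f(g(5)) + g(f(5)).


f(g(5)) = -37
g(f(5)) = -30
Sum = -67

-67


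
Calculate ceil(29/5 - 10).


29/5 = 5.8
5.8 - 10 = -4.2
ceil(-4.2) = -4

-4


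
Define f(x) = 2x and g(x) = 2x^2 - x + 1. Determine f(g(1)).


g(1) = 2
f(2) = 4

4


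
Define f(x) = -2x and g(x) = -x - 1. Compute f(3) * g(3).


f(3) = -6
g(3) = -4
Product = 24

24


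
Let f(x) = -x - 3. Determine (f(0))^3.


-27


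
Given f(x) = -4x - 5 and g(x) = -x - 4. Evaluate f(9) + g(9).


f(9) = -41
g(9) = -13
Sum = -54

-54


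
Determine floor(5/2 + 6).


8


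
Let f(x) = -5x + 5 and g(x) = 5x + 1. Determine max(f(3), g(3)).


f(3) = -10
g(3) = 16
max = 16

16


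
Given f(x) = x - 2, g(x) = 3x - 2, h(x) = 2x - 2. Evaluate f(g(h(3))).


8


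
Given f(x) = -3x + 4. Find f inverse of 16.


Solve -3x + 4 = 16
x = (16 - 4) / (-3) = -4

-4


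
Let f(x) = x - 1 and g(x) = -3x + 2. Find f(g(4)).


-11


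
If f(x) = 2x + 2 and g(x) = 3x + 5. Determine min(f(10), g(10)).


f(10) = 22
g(10) = 35
min = 22

22


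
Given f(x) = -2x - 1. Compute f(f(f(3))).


-27


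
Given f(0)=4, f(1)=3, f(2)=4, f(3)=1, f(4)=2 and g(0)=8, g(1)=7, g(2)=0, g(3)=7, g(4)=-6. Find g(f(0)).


f(0) = 4
g(4) = -6

-6


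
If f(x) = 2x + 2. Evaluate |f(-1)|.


0


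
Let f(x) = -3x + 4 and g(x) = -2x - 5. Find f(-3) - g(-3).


f(-3) = 13
g(-3) = 1
Difference = 12

12


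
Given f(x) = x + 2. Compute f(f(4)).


f(4) = 6
f(6) = 8

8


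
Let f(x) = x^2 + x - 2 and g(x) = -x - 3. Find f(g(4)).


g(4) = -7
f(-7) = 1*(-7)^2 + 1*(-7) - 2 = 40

40


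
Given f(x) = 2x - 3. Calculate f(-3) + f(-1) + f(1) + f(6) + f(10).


f(-3) = -9
f(-1) = -5
f(1) = -1
f(6) = 9
f(10) = 17
Sum = 11

11


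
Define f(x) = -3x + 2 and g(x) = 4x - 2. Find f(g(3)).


g(3) = 10
f(10) = -28

-28


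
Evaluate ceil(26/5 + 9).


26/5 = 5.2
5.2 + 9 = 14.2
ceil(14.2) = 15

15


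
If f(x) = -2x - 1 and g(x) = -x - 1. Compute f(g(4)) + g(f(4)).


f(g(4)) = 9
g(f(4)) = 8
Sum = 17

17


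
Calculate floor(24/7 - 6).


-3


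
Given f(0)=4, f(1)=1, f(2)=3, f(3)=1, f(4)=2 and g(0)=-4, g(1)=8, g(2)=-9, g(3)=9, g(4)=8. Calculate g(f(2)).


9


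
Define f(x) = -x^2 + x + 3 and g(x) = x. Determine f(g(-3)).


g(-3) = -3
f(-3) = (-1)*(-3)^2 + 1*(-3) + 3 = -9

-9


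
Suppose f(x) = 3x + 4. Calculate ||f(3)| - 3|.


f(3) = 13
|13| = 13
|13 - 3| = 10

10


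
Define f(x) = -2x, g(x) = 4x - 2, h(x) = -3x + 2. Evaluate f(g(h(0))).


h(0) = 2
g(2) = 6
f(6) = -12

-12


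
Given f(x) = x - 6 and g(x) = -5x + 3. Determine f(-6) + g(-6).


f(-6) = -12
g(-6) = 33
Sum = 21

21


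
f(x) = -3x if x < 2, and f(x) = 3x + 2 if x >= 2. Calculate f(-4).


-4 satisfies x < 2
f(-4) = 12

12


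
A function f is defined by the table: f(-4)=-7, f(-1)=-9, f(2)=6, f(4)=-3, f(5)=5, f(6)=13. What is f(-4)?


-7


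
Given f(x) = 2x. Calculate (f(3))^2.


f(3) = 6
(6)^2 = 36

36


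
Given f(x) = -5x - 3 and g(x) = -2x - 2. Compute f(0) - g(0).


f(0) = -3
g(0) = -2
Difference = -1

-1


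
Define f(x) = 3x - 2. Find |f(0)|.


2


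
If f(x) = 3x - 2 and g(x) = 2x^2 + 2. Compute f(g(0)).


g(0) = 2
f(2) = 4

4


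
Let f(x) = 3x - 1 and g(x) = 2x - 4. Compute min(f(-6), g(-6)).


f(-6) = -19
g(-6) = -16
min = -19

-19


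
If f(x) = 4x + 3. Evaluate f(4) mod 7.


f(4) = 19
19 mod 7 = 5

5


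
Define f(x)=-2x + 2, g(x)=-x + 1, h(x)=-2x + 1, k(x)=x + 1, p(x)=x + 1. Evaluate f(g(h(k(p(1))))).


p(1) = 2
k(2) = 3
h(3) = -5
g(-5) = 6
f(6) = -10

-10


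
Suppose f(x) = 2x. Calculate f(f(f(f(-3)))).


f(-3) = -6
f(-6) = -12
f(-12) = -24
f(-24) = -48

-48


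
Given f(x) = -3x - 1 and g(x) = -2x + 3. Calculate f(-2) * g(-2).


35


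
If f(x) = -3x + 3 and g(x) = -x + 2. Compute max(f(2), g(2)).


f(2) = -3
g(2) = 0
max = 0

0


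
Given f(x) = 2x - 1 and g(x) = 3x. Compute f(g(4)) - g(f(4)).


f(g(4)) = 23
g(f(4)) = 21
Difference = 2

2


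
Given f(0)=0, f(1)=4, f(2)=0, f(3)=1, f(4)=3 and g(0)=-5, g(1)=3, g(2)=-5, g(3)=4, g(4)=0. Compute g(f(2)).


f(2) = 0
g(0) = -5

-5


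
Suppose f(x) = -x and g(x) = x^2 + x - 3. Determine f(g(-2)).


g(-2) = -1
f(-1) = 1

1


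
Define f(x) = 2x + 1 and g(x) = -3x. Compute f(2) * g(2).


f(2) = 5
g(2) = -6
Product = -30

-30


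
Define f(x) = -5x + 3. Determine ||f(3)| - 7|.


f(3) = -12
|-12| = 12
|12 - 7| = 5

5
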